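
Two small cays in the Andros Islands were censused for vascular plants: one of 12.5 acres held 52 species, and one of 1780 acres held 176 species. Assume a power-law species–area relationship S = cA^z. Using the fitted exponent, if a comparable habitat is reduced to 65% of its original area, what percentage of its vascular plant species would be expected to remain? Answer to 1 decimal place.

89.9%

z = ln(176/52) / ln(1780/12.5) = 1.2192 / 4.9586 = 0.2459
S_new/S_old = (A_new/A_old)^z = 0.65^0.2459 = exp(0.2459 × -0.4308) = 0.8995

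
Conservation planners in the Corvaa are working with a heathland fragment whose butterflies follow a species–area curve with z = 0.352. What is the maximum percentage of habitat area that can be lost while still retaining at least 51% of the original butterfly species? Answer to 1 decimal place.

85.2%

Need (A_new/A_old)^0.352 = 0.51, so A_new/A_old = 0.51^(1/0.352) = 0.51^2.841
ln(A_new/A_old) = ln 0.51 / 0.352 = -0.6733 / 0.352 = -1.9129
A_new/A_old = e^-1.9129 ≈ 0.1477
Fraction that can be lost = 1 − 0.1477 = 0.8523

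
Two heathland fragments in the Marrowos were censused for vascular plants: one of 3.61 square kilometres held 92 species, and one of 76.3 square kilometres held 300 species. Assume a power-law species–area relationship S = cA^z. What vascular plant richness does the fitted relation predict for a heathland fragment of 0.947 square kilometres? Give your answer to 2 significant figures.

z = ln(300/92) / ln(76.3/3.61) = 1.1820 / 3.0510 = 0.3874
c = 92 / 3.61^0.3874 = 92 / 1.644 = 55.95
S₃ = 55.95 × 0.947^0.3874 = 55.95 × 0.9791 ≈ 54.78

55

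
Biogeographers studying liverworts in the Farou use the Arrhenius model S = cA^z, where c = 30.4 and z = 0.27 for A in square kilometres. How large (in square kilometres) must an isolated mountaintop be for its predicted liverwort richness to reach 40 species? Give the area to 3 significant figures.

40 = 30.4 × A^0.27  ⇒  A^0.27 = 40/30.4 = 1.316
ln A = ln(1.316) / 0.27 = 0.2744 / 0.27 = 1.0164
A = e^1.0164 ≈ 2.763 square kilometres

2.76 square kilometres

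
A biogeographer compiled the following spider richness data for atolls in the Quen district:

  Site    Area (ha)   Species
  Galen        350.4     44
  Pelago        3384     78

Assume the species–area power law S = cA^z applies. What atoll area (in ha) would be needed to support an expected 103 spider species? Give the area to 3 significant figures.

z = ln(78/44) / ln(3384/350.4) = 0.5725 / 2.2677 = 0.2525
c = 44 / 350.4^0.2525 = 44 / 4.389 = 10.02
A = (103/10.02)^(1/0.2525) ⇒ ln A = ln(10.28)/0.2525 = 9.2280
A = e^9.2280 ≈ 10179 ha

10200 ha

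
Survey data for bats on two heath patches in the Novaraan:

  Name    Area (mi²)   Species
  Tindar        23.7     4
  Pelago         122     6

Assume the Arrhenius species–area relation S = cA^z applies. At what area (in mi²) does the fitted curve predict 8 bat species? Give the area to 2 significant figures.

z = ln(6/4) / ln(122/23.7) = 0.4055 / 1.6385 = 0.2475
c = 4 / 23.7^0.2475 = 4 / 2.189 = 1.828
A = (8/1.828)^(1/0.2475) ⇒ ln A = ln(4.377)/0.2475 = 5.9666
A = e^5.9666 ≈ 390.2 mi²

390 mi²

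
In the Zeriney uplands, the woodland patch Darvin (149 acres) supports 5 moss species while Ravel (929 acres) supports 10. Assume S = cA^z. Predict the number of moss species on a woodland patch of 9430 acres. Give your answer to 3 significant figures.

24.1

z = ln(10/5) / ln(929/149) = 0.6931 / 1.8302 = 0.3787
c = 5 / 149^0.3787 = 5 / 6.654 = 0.7515
S₃ = 0.7515 × 9430^0.3787 = 0.7515 × 32.01 ≈ 24.05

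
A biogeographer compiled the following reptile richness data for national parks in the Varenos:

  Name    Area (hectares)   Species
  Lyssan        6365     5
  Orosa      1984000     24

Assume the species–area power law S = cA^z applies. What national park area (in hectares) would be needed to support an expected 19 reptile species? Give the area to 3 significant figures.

z = ln(24/5) / ln(1984000/6365) = 1.5686 / 5.7421 = 0.2732
c = 5 / 6365^0.2732 = 5 / 10.94 = 0.4569
A = (19/0.4569)^(1/0.2732) ⇒ ln A = ln(41.58)/0.2732 = 13.6455
A = e^13.6455 ≈ 843620 hectares

844000 hectares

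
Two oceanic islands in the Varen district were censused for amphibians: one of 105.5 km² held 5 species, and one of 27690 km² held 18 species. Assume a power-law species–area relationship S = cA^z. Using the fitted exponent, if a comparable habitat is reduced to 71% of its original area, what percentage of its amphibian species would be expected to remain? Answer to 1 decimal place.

z = ln(18/5) / ln(27690/105.5) = 1.2809 / 5.5701 = 0.2300
S_new/S_old = (A_new/A_old)^z = 0.71^0.2300 = exp(0.2300 × -0.3425) = 0.9243

92.4%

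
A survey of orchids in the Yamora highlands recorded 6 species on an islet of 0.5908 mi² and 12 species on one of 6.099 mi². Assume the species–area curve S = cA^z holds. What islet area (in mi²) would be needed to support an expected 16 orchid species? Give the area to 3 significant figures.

z = ln(12/6) / ln(6.099/0.5908) = 0.6931 / 2.3344 = 0.2969
c = 6 / 0.5908^0.2969 = 6 / 0.8553 = 7.015
A = (16/7.015)^(1/0.2969) ⇒ ln A = ln(2.281)/0.2969 = 2.7770
A = e^2.7770 ≈ 16.07 mi²

16.1 mi²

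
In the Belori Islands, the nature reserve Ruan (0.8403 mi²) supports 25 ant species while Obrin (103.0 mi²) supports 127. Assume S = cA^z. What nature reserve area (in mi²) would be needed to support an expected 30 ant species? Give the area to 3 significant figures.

z = ln(127/25) / ln(103/0.8403) = 1.6253 / 4.8087 = 0.3380
c = 25 / 0.8403^0.3380 = 25 / 0.9429 = 26.51
A = (30/26.51)^(1/0.3380) ⇒ ln A = ln(1.131)/0.3380 = 0.3654
A = e^0.3654 ≈ 1.441 mi²

1.44 mi²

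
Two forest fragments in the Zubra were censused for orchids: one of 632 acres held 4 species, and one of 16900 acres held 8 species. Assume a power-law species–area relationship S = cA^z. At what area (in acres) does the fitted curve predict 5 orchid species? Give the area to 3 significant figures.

1820 acres

z = ln(8/4) / ln(16900/632) = 0.6931 / 3.2862 = 0.2109
c = 4 / 632^0.2109 = 4 / 3.897 = 1.026
A = (5/1.026)^(1/0.2109) ⇒ ln A = ln(4.871)/0.2109 = 7.5068
A = e^7.5068 ≈ 1820 acres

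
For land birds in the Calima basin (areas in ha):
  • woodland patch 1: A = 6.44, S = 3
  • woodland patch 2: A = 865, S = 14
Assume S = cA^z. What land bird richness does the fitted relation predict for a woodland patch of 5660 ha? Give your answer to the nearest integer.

z = ln(14/3) / ln(865/6.44) = 1.5404 / 4.9002 = 0.3144
c = 3 / 6.44^0.3144 = 3 / 1.796 = 1.67
S₃ = 1.67 × 5660^0.3144 = 1.67 × 15.13 ≈ 25.27

25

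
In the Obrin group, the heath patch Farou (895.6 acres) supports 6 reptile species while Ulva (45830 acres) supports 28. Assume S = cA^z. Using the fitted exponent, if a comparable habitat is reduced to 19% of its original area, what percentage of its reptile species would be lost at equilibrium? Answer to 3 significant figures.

47.8%

z = ln(28/6) / ln(45830/895.6) = 1.5404 / 3.9352 = 0.3915
S_new/S_old = (A_new/A_old)^z = 0.19^0.3915 = exp(0.3915 × -1.6607) = 0.522
Fraction lost = 1 − 0.522 = 0.478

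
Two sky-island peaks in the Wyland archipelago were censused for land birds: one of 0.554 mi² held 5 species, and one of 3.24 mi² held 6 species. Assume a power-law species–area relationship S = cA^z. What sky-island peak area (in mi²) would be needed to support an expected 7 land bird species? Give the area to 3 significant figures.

z = ln(6/5) / ln(3.24/0.554) = 0.1823 / 1.7662 = 0.1032
c = 5 / 0.554^0.1032 = 5 / 0.9409 = 5.314
A = (7/5.314)^(1/0.1032) ⇒ ln A = ln(1.317)/0.1032 = 2.6688
A = e^2.6688 ≈ 14.42 mi²

14.4 mi²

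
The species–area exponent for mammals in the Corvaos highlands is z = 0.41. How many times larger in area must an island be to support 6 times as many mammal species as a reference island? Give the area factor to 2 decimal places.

79.06

(A₂/A₁)^0.41 = 6, so A₂/A₁ = 6^(1/0.41) = 6^2.439
ln(A₂/A₁) = ln 6 / 0.41 = 1.7918 / 0.41 = 4.3701
A₂/A₁ = e^4.3701 ≈ 79.06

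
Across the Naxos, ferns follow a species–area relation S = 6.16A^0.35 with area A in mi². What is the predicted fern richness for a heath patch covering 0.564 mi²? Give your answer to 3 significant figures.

S = 6.16 × 0.564^0.35
ln S = ln 6.16 + 0.35 × ln 0.564 = 1.8181 + 0.35 × -0.5727 = 1.6176
S = e^1.6176 ≈ 5.041

5.04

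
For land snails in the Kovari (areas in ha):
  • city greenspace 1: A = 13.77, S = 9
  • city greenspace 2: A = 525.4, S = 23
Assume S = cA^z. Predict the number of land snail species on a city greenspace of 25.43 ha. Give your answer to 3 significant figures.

z = ln(23/9) / ln(525.4/13.77) = 0.9383 / 3.6417 = 0.2576
c = 9 / 13.77^0.2576 = 9 / 1.965 = 4.579
S₃ = 4.579 × 25.43^0.2576 = 4.579 × 2.302 ≈ 10.54

10.5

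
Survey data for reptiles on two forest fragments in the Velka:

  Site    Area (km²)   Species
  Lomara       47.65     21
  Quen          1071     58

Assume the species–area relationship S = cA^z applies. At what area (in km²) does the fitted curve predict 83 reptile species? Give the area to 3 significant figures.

3210 km²

z = ln(58/21) / ln(1071/47.65) = 1.0159 / 3.1125 = 0.3264
c = 21 / 47.65^0.3264 = 21 / 3.53 = 5.95
A = (83/5.95)^(1/0.3264) ⇒ ln A = ln(13.95)/0.3264 = 8.0744
A = e^8.0744 ≈ 3211 km²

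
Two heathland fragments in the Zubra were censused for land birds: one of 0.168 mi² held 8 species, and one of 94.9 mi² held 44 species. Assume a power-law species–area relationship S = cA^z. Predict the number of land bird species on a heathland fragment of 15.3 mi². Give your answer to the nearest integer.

z = ln(44/8) / ln(94.9/0.168) = 1.7047 / 6.3366 = 0.2690
c = 8 / 0.168^0.2690 = 8 / 0.6188 = 12.93
S₃ = 12.93 × 15.3^0.2690 = 12.93 × 2.083 ≈ 26.93

27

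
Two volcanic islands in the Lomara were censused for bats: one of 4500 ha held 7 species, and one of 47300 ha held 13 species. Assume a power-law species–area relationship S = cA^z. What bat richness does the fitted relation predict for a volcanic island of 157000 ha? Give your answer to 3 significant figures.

z = ln(13/7) / ln(47300/4500) = 0.6190 / 2.3524 = 0.2631
c = 7 / 4500^0.2631 = 7 / 9.148 = 0.7652
S₃ = 0.7652 × 157000^0.2631 = 0.7652 × 23.3 ≈ 17.83

17.8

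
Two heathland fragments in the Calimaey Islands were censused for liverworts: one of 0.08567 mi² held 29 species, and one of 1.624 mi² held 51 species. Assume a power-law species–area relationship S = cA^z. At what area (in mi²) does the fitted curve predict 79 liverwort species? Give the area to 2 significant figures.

16 mi²

z = ln(51/29) / ln(1.624/0.08567) = 0.5645 / 2.9421 = 0.1919
c = 29 / 0.08567^0.1919 = 29 / 0.6241 = 46.47
A = (79/46.47)^(1/0.1919) ⇒ ln A = ln(1.7)/0.1919 = 2.7656
A = e^2.7656 ≈ 15.89 mi²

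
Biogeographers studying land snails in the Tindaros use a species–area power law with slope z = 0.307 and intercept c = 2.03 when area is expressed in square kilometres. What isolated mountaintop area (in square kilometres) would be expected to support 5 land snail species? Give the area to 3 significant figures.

5 = 2.03 × A^0.307  ⇒  A^0.307 = 5/2.03 = 2.463
ln A = ln(2.463) / 0.307 = 0.9014 / 0.307 = 2.9362
A = e^2.9362 ≈ 18.84 square kilometres

18.8 square kilometres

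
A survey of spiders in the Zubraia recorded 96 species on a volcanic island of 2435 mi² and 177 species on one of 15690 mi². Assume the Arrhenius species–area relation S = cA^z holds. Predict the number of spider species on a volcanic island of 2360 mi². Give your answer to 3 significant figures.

95.0

z = ln(177/96) / ln(15690/2435) = 0.6118 / 1.8631 = 0.3284
c = 96 / 2435^0.3284 = 96 / 12.94 = 7.417
S₃ = 7.417 × 2360^0.3284 = 7.417 × 12.81 ≈ 95.02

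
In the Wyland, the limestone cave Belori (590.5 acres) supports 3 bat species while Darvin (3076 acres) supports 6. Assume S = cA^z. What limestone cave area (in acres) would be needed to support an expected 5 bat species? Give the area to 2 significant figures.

2000 acres

z = ln(6/3) / ln(3076/590.5) = 0.6931 / 1.6504 = 0.4200
c = 3 / 590.5^0.4200 = 3 / 14.58 = 0.2057
A = (5/0.2057)^(1/0.4200) ⇒ ln A = ln(24.31)/0.4200 = 7.5973
A = e^7.5973 ≈ 1993 acres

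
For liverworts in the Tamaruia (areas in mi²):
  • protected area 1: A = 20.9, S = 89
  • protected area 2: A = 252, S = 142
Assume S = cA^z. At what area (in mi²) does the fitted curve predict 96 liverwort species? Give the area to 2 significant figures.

31 mi²

z = ln(142/89) / ln(252/20.9) = 0.4672 / 2.4897 = 0.1877
c = 89 / 20.9^0.1877 = 89 / 1.769 = 50.31
A = (96/50.31)^(1/0.1877) ⇒ ln A = ln(1.908)/0.1877 = 3.4432
A = e^3.4432 ≈ 31.29 mi²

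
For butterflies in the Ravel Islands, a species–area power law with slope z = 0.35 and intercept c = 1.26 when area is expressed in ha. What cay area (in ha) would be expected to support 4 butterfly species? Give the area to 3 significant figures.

27.1 ha

4 = 1.26 × A^0.35  ⇒  A^0.35 = 4/1.26 = 3.175
ln A = ln(3.175) / 0.35 = 1.1552 / 0.35 = 3.3005
A = e^3.3005 ≈ 27.13 ha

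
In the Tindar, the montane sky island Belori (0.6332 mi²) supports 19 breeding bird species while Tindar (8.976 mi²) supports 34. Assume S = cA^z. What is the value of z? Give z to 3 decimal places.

0.219

Taking logs: ln S = ln c + z ln A, so z = (ln S₂ − ln S₁)/(ln A₂ − ln A₁).
z = ln(34/19) / ln(8.976/0.6332) = ln(1.789) / ln(14.18) = 0.5819 / 2.6515 = 0.2195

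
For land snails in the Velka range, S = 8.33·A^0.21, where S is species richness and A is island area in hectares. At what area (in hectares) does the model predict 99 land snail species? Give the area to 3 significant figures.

99 = 8.33 × A^0.21  ⇒  A^0.21 = 99/8.33 = 11.88
ln A = ln(11.88) / 0.21 = 2.4753 / 0.21 = 11.7869
A = e^11.7869 ≈ 131523 hectares

132000 hectares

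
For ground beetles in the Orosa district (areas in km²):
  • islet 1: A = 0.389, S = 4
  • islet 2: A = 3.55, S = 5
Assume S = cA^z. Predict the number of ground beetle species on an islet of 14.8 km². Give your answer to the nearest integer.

6

z = ln(5/4) / ln(3.55/0.389) = 0.2231 / 2.2111 = 0.1009
c = 4 / 0.389^0.1009 = 4 / 0.9091 = 4.4
S₃ = 4.4 × 14.8^0.1009 = 4.4 × 1.313 ≈ 5.775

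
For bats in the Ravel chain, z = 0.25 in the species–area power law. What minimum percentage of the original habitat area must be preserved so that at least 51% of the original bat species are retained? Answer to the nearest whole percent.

7%

Need (A_new/A_old)^0.25 = 0.51, so A_new/A_old = 0.51^(1/0.25) = 0.51^4
ln(A_new/A_old) = ln 0.51 / 0.25 = -0.6733 / 0.25 = -2.6934
A_new/A_old = e^-2.6934 ≈ 0.06765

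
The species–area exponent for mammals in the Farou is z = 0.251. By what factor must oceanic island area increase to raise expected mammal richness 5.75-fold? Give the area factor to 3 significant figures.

(A₂/A₁)^0.251 = 5.75, so A₂/A₁ = 5.75^(1/0.251) = 5.75^3.984
ln(A₂/A₁) = ln 5.75 / 0.251 = 1.7492 / 0.251 = 6.9689
A₂/A₁ = e^6.9689 ≈ 1063

1060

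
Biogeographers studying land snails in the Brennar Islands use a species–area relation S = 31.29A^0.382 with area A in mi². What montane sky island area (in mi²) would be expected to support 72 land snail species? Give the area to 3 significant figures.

72 = 31.29 × A^0.382  ⇒  A^0.382 = 72/31.29 = 2.301
ln A = ln(2.301) / 0.382 = 0.8334 / 0.382 = 2.1816
A = e^2.1816 ≈ 8.86 mi²

8.86 mi²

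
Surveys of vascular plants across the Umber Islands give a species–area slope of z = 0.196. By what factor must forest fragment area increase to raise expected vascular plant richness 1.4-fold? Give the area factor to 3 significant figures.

(A₂/A₁)^0.196 = 1.4, so A₂/A₁ = 1.4^(1/0.196) = 1.4^5.102
ln(A₂/A₁) = ln 1.4 / 0.196 = 0.3365 / 0.196 = 1.7167
A₂/A₁ = e^1.7167 ≈ 5.566

5.57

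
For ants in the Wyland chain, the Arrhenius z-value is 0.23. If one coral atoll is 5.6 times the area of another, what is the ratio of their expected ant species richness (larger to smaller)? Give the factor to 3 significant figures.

1.49

S₂/S₁ = (A₂/A₁)^z = 5.6^0.23
ln(S₂/S₁) = 0.23 × ln 5.6 = 0.23 × 1.7228 = 0.3962
S₂/S₁ = e^0.3962 ≈ 1.486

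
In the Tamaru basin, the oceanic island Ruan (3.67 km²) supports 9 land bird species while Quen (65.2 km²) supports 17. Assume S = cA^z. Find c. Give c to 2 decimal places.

6.75

z = ln(S₂/S₁) / ln(A₂/A₁) = ln(17/9) / ln(65.2/3.67) = 0.6360 / 2.8773 = 0.2210
c = S₁ / A₁^z = 9 / 3.67^0.2210 = 9 / 1.333 = 6.752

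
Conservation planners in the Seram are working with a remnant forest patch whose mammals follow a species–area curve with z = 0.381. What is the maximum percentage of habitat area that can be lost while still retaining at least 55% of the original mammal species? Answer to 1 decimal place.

Need (A_new/A_old)^0.381 = 0.55, so A_new/A_old = 0.55^(1/0.381) = 0.55^2.625
ln(A_new/A_old) = ln 0.55 / 0.381 = -0.5978 / 0.381 = -1.5691
A_new/A_old = e^-1.5691 ≈ 0.2082
Fraction that can be lost = 1 − 0.2082 = 0.7918

79.2%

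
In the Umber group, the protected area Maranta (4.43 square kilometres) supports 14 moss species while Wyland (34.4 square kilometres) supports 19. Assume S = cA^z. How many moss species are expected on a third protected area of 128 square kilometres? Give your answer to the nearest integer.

z = ln(19/14) / ln(34.4/4.43) = 0.3054 / 2.0497 = 0.1490
c = 14 / 4.43^0.1490 = 14 / 1.248 = 11.22
S₃ = 11.22 × 128^0.1490 = 11.22 × 2.06 ≈ 23.11

23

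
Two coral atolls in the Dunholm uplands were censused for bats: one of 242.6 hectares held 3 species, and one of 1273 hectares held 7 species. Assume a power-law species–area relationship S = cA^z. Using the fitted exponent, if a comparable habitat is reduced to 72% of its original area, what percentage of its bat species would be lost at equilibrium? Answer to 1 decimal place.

z = ln(7/3) / ln(1273/242.6) = 0.8473 / 1.6577 = 0.5111
S_new/S_old = (A_new/A_old)^z = 0.72^0.5111 = exp(0.5111 × -0.3285) = 0.8454
Fraction lost = 1 − 0.8454 = 0.1546

15.5%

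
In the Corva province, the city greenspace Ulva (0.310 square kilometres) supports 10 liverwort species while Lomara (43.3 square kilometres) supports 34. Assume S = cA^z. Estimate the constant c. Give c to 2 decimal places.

z = ln(S₂/S₁) / ln(A₂/A₁) = ln(34/10) / ln(43.3/0.31) = 1.2238 / 4.9393 = 0.2478
c = S₁ / A₁^z = 10 / 0.31^0.2478 = 10 / 0.7481 = 13.37

13.37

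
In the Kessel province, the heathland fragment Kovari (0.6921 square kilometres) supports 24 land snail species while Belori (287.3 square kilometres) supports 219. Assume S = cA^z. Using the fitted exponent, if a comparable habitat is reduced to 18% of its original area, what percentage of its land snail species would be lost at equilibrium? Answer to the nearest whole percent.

47%

z = ln(219/24) / ln(287.3/0.6921) = 2.2110 / 6.0286 = 0.3668
S_new/S_old = (A_new/A_old)^z = 0.18^0.3668 = exp(0.3668 × -1.7148) = 0.5332
Fraction lost = 1 − 0.5332 = 0.4668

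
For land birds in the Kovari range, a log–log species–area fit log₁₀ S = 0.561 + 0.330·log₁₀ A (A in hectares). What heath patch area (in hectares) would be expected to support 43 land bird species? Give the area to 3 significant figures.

43 = 3.639 × A^0.33  ⇒  A^0.33 = 43/3.639 = 11.82
ln A = ln(11.82) / 0.33 = 2.4694 / 0.33 = 7.4832
A = e^7.4832 ≈ 1778 hectares

1780 hectares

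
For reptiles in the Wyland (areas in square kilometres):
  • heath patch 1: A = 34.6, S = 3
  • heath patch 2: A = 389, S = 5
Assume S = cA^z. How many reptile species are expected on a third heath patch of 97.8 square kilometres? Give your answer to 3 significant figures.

3.74

z = ln(5/3) / ln(389/34.6) = 0.5108 / 2.4197 = 0.2111
c = 3 / 34.6^0.2111 = 3 / 2.113 = 1.42
S₃ = 1.42 × 97.8^0.2111 = 1.42 × 2.631 ≈ 3.736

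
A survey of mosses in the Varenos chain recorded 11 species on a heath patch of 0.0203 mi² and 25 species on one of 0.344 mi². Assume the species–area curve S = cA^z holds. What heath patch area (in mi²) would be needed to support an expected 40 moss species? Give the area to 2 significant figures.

z = ln(25/11) / ln(0.344/0.0203) = 0.8210 / 2.8300 = 0.2901
c = 11 / 0.0203^0.2901 = 11 / 0.3229 = 34.07
A = (40/34.07)^(1/0.2901) ⇒ ln A = ln(1.174)/0.2901 = 0.5530
A = e^0.5530 ≈ 1.739 mi²

1.7 mi²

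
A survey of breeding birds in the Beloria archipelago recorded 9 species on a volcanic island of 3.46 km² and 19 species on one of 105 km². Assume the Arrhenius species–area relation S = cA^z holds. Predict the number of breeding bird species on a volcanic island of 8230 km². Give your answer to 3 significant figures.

z = ln(19/9) / ln(105/3.46) = 0.7472 / 3.4127 = 0.2190
c = 9 / 3.46^0.2190 = 9 / 1.312 = 6.858
S₃ = 6.858 × 8230^0.2190 = 6.858 × 7.199 ≈ 49.37

49.4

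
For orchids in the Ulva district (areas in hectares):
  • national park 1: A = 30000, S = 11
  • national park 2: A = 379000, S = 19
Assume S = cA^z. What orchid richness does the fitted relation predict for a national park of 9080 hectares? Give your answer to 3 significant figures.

z = ln(19/11) / ln(379000/30000) = 0.5465 / 2.5363 = 0.2155
c = 11 / 30000^0.2155 = 11 / 9.22 = 1.193
S₃ = 1.193 × 9080^0.2155 = 1.193 × 7.127 ≈ 8.503

8.50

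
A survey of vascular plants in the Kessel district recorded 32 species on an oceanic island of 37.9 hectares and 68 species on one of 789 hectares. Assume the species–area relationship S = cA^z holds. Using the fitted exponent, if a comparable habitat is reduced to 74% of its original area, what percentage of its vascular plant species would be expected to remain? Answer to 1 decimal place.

z = ln(68/32) / ln(789/37.9) = 0.7538 / 3.0358 = 0.2483
S_new/S_old = (A_new/A_old)^z = 0.74^0.2483 = exp(0.2483 × -0.3011) = 0.928

92.8%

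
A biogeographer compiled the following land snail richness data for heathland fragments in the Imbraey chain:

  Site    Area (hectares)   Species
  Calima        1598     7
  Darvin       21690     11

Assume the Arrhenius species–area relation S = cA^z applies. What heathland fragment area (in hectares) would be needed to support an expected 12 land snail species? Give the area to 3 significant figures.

35800 hectares

z = ln(11/7) / ln(21690/1598) = 0.4520 / 2.6081 = 0.1733
c = 7 / 1598^0.1733 = 7 / 3.591 = 1.949
A = (12/1.949)^(1/0.1733) ⇒ ln A = ln(6.156)/0.1733 = 10.4867
A = e^10.4867 ≈ 35835 hectares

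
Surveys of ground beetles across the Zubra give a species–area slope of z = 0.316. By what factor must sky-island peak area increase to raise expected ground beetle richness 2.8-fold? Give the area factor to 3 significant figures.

(A₂/A₁)^0.316 = 2.8, so A₂/A₁ = 2.8^(1/0.316) = 2.8^3.165
ln(A₂/A₁) = ln 2.8 / 0.316 = 1.0296 / 0.316 = 3.2583
A₂/A₁ = e^3.2583 ≈ 26.01

26.0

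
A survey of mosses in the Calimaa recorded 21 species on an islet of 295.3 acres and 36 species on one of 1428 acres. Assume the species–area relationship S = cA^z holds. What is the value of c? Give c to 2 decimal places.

3.00

z = ln(S₂/S₁) / ln(A₂/A₁) = ln(36/21) / ln(1428/295.3) = 0.5390 / 1.5760 = 0.3420
c = S₁ / A₁^z = 21 / 295.3^0.3420 = 21 / 6.995 = 3.002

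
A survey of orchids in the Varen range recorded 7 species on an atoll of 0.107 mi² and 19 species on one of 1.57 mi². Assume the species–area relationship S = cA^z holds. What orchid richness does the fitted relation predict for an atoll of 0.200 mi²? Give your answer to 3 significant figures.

8.83

z = ln(19/7) / ln(1.57/0.107) = 0.9985 / 2.6860 = 0.3718
c = 7 / 0.107^0.3718 = 7 / 0.4357 = 16.07
S₃ = 16.07 × 0.2^0.3718 = 16.07 × 0.5497 ≈ 8.832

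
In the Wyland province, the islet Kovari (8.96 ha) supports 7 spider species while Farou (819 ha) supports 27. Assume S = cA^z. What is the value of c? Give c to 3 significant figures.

z = ln(S₂/S₁) / ln(A₂/A₁) = ln(27/7) / ln(819/8.96) = 1.3499 / 4.5153 = 0.2990
c = S₁ / A₁^z = 7 / 8.96^0.2990 = 7 / 1.926 = 3.634

3.63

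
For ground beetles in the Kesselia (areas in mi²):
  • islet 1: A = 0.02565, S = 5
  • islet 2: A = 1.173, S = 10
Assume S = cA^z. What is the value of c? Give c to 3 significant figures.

z = ln(S₂/S₁) / ln(A₂/A₁) = ln(10/5) / ln(1.173/0.02565) = 0.6931 / 3.8228 = 0.1813
c = S₁ / A₁^z = 5 / 0.02565^0.1813 = 5 / 0.5147 = 9.715

9.71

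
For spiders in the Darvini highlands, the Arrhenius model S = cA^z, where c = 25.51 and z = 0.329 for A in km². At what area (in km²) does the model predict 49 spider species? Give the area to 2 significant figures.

49 = 25.51 × A^0.329  ⇒  A^0.329 = 49/25.51 = 1.921
ln A = ln(1.921) / 0.329 = 0.6527 / 0.329 = 1.9840
A = e^1.9840 ≈ 7.272 km²

7.3 km²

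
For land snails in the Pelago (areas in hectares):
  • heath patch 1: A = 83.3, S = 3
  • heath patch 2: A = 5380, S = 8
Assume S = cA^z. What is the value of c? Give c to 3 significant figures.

1.06

z = ln(S₂/S₁) / ln(A₂/A₁) = ln(8/3) / ln(5380/83.3) = 0.9808 / 4.1680 = 0.2353
c = S₁ / A₁^z = 3 / 83.3^0.2353 = 3 / 2.831 = 1.06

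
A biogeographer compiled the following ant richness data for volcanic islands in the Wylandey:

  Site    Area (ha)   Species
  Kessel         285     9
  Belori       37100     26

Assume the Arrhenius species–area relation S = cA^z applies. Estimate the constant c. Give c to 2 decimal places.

z = ln(S₂/S₁) / ln(A₂/A₁) = ln(26/9) / ln(37100/285) = 1.0609 / 4.8689 = 0.2179
c = S₁ / A₁^z = 9 / 285^0.2179 = 9 / 3.427 = 2.626

2.63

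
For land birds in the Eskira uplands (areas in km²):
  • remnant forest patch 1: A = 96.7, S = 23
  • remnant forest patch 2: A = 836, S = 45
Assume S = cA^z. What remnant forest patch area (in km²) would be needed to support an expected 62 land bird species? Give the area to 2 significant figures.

z = ln(45/23) / ln(836/96.7) = 0.6712 / 2.1570 = 0.3112
c = 23 / 96.7^0.3112 = 23 / 4.147 = 5.546
A = (62/5.546)^(1/0.3112) ⇒ ln A = ln(11.18)/0.3112 = 7.7586
A = e^7.7586 ≈ 2342 km²

2300 km²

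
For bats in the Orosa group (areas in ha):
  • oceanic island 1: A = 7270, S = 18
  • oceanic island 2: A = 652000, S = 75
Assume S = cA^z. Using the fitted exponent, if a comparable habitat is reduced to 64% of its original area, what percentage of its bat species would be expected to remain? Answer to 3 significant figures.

z = ln(75/18) / ln(652000/7270) = 1.4271 / 4.4963 = 0.3174
S_new/S_old = (A_new/A_old)^z = 0.64^0.3174 = exp(0.3174 × -0.4463) = 0.8679

86.8%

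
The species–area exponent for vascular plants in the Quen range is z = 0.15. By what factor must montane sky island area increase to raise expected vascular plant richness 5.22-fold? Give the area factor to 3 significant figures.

60900

(A₂/A₁)^0.15 = 5.22, so A₂/A₁ = 5.22^(1/0.15) = 5.22^6.667
ln(A₂/A₁) = ln 5.22 / 0.15 = 1.6525 / 0.15 = 11.0166
A₂/A₁ = e^11.0166 ≈ 60879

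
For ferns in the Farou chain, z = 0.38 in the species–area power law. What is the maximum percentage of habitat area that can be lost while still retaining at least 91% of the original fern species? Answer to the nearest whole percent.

Need (A_new/A_old)^0.38 = 0.91, so A_new/A_old = 0.91^(1/0.38) = 0.91^2.632
ln(A_new/A_old) = ln 0.91 / 0.38 = -0.0943 / 0.38 = -0.2482
A_new/A_old = e^-0.2482 ≈ 0.7802
Fraction that can be lost = 1 − 0.7802 = 0.2198

22%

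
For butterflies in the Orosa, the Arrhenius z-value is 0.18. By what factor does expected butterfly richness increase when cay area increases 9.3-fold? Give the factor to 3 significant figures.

1.49

S₂/S₁ = (A₂/A₁)^z = 9.3^0.18
ln(S₂/S₁) = 0.18 × ln 9.3 = 0.18 × 2.2300 = 0.4014
S₂/S₁ = e^0.4014 ≈ 1.494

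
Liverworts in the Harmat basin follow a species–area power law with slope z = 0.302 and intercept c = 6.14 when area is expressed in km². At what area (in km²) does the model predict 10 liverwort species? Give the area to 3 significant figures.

5.03 km²

10 = 6.14 × A^0.302  ⇒  A^0.302 = 10/6.14 = 1.629
ln A = ln(1.629) / 0.302 = 0.4878 / 0.302 = 1.6151
A = e^1.6151 ≈ 5.028 km²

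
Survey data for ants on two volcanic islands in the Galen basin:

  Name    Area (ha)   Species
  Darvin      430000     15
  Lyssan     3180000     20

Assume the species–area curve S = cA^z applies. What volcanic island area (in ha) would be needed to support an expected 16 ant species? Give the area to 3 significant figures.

674000 ha

z = ln(20/15) / ln(3180000/430000) = 0.2877 / 2.0009 = 0.1438
c = 15 / 430000^0.1438 = 15 / 6.456 = 2.323
A = (16/2.323)^(1/0.1438) ⇒ ln A = ln(6.887)/0.1438 = 13.4204
A = e^13.4204 ≈ 673613 ha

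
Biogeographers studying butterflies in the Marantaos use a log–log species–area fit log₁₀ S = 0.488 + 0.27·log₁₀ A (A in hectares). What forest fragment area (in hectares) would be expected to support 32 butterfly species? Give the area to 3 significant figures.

5850 hectares

32 = 3.076 × A^0.27  ⇒  A^0.27 = 32/3.076 = 10.4
ln A = ln(10.4) / 0.27 = 2.3421 / 0.27 = 8.6743
A = e^8.6743 ≈ 5851 hectares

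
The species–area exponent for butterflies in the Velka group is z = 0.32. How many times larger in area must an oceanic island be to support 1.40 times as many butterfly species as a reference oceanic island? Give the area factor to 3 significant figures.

(A₂/A₁)^0.32 = 1.4, so A₂/A₁ = 1.4^(1/0.32) = 1.4^3.125
ln(A₂/A₁) = ln 1.4 / 0.32 = 0.3365 / 0.32 = 1.0515
A₂/A₁ = e^1.0515 ≈ 2.862

2.86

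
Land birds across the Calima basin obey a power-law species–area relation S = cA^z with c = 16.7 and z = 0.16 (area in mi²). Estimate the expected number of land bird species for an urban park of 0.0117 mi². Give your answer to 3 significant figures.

S = 16.7 × 0.0117^0.16 = 16.7 × 0.4908 ≈ 8.196

8.20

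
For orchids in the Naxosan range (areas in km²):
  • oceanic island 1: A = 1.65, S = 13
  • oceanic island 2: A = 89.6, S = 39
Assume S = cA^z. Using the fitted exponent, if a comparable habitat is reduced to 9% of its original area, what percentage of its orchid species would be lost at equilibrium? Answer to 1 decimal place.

z = ln(39/13) / ln(89.6/1.65) = 1.0986 / 3.9946 = 0.2750
S_new/S_old = (A_new/A_old)^z = 0.09^0.2750 = exp(0.2750 × -2.4079) = 0.5157
Fraction lost = 1 − 0.5157 = 0.4843

48.4%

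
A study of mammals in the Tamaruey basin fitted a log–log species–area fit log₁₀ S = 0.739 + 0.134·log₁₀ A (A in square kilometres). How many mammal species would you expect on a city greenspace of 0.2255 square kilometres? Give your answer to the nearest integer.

4 species

S = 5.483 × 0.2255^0.134
ln S = ln 5.483 + 0.134 × ln 0.2255 = 1.7016 + 0.134 × -1.4894 = 1.5020
S = e^1.5020 ≈ 4.491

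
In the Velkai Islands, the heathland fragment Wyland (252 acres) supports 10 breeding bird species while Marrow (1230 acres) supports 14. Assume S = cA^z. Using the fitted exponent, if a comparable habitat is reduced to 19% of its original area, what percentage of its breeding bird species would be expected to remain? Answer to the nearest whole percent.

z = ln(14/10) / ln(1230/252) = 0.3365 / 1.5853 = 0.2122
S_new/S_old = (A_new/A_old)^z = 0.19^0.2122 = exp(0.2122 × -1.6607) = 0.7029

70%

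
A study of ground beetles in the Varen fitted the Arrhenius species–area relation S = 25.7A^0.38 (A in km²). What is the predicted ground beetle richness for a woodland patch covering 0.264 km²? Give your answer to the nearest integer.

S = 25.7 × 0.264^0.38
ln S = ln 25.7 + 0.38 × ln 0.264 = 3.2465 + 0.38 × -1.3318 = 2.7404
S = e^2.7404 ≈ 15.49

15 species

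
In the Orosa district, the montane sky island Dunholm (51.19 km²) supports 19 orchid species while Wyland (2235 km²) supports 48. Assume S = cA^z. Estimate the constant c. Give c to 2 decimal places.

7.23

z = ln(S₂/S₁) / ln(A₂/A₁) = ln(48/19) / ln(2235/51.19) = 0.9268 / 3.7765 = 0.2454
c = S₁ / A₁^z = 19 / 51.19^0.2454 = 19 / 2.627 = 7.233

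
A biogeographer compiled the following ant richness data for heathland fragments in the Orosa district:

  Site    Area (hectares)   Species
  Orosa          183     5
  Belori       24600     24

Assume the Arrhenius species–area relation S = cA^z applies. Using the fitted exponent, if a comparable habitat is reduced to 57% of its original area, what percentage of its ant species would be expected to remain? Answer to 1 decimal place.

z = ln(24/5) / ln(24600/183) = 1.5686 / 4.9010 = 0.3201
S_new/S_old = (A_new/A_old)^z = 0.57^0.3201 = exp(0.3201 × -0.5621) = 0.8353

83.5%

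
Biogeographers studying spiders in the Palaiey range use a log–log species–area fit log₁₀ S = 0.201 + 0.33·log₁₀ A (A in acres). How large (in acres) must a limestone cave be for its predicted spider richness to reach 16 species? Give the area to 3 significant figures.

1100 acres

16 = 1.589 × A^0.33  ⇒  A^0.33 = 16/1.589 = 10.07
ln A = ln(10.07) / 0.33 = 2.3098 / 0.33 = 6.9993
A = e^6.9993 ≈ 1096 acres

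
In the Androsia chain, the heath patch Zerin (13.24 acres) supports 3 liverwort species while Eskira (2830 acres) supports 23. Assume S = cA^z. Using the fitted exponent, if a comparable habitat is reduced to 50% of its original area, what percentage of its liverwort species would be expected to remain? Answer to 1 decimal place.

76.9%

z = ln(23/3) / ln(2830/13.24) = 2.0369 / 5.3648 = 0.3797
S_new/S_old = (A_new/A_old)^z = 0.5^0.3797 = exp(0.3797 × -0.6931) = 0.7686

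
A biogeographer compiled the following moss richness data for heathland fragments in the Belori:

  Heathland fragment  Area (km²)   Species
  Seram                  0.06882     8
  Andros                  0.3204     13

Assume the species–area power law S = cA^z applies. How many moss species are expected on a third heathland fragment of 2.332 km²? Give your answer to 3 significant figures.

z = ln(13/8) / ln(0.3204/0.06882) = 0.4855 / 1.5381 = 0.3157
c = 8 / 0.06882^0.3157 = 8 / 0.4296 = 18.62
S₃ = 18.62 × 2.332^0.3157 = 18.62 × 1.306 ≈ 24.33

24.3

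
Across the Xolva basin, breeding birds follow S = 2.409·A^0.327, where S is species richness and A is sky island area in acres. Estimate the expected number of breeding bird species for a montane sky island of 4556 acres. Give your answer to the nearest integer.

S = 2.409 × 4556^0.327
ln S = ln 2.409 + 0.327 × ln 4556 = 0.8792 + 0.327 × 8.4242 = 3.6339
S = e^3.6339 ≈ 37.86

38 species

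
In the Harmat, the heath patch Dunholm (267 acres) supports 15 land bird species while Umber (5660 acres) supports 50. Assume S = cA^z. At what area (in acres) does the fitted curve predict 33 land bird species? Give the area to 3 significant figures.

z = ln(50/15) / ln(5660/267) = 1.2040 / 3.0539 = 0.3942
c = 15 / 267^0.3942 = 15 / 9.049 = 1.658
A = (33/1.658)^(1/0.3942) ⇒ ln A = ln(19.91)/0.3942 = 7.5872
A = e^7.5872 ≈ 1973 acres

1970 acres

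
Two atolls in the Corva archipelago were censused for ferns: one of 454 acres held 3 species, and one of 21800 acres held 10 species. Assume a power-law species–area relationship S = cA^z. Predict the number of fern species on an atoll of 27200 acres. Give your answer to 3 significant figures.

10.7

z = ln(10/3) / ln(21800/454) = 1.2040 / 3.8716 = 0.3110
c = 3 / 454^0.3110 = 3 / 6.703 = 0.4475
S₃ = 0.4475 × 27200^0.3110 = 0.4475 × 23.94 ≈ 10.71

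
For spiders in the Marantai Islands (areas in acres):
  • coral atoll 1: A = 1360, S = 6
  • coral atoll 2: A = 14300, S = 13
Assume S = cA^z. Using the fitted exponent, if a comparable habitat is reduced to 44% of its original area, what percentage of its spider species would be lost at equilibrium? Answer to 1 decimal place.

23.6%

z = ln(13/6) / ln(14300/1360) = 0.7732 / 2.3528 = 0.3286
S_new/S_old = (A_new/A_old)^z = 0.44^0.3286 = exp(0.3286 × -0.8210) = 0.7635
Fraction lost = 1 − 0.7635 = 0.2365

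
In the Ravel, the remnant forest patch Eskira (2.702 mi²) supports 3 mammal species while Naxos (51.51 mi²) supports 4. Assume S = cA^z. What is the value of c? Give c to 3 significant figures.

z = ln(S₂/S₁) / ln(A₂/A₁) = ln(4/3) / ln(51.51/2.702) = 0.2877 / 2.9478 = 0.0976
c = S₁ / A₁^z = 3 / 2.702^0.0976 = 3 / 1.102 = 2.723

2.72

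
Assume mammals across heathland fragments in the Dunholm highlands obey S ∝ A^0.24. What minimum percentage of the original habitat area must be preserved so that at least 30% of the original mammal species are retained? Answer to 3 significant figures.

0.663%

Need (A_new/A_old)^0.24 = 0.3, so A_new/A_old = 0.3^(1/0.24) = 0.3^4.167
ln(A_new/A_old) = ln 0.3 / 0.24 = -1.2040 / 0.24 = -5.0166
A_new/A_old = e^-5.0166 ≈ 0.006627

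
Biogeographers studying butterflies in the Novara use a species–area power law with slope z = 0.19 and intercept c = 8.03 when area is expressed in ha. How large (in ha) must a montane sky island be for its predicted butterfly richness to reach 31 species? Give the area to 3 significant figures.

1220 ha

31 = 8.03 × A^0.19  ⇒  A^0.19 = 31/8.03 = 3.861
ln A = ln(3.861) / 0.19 = 1.3508 / 0.19 = 7.1095
A = e^7.1095 ≈ 1224 ha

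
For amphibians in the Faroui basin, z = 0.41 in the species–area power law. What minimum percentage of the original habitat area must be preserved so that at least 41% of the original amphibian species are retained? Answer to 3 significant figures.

Need (A_new/A_old)^0.41 = 0.41, so A_new/A_old = 0.41^(1/0.41) = 0.41^2.439
ln(A_new/A_old) = ln 0.41 / 0.41 = -0.8916 / 0.41 = -2.1746
A_new/A_old = e^-2.1746 ≈ 0.1137

11.4%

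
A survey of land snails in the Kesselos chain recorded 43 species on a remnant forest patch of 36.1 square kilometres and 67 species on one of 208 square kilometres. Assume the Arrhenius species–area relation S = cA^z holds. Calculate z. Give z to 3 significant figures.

Taking logs: ln S = ln c + z ln A, so z = (ln S₂ − ln S₁)/(ln A₂ − ln A₁).
z = ln(67/43) / ln(208/36.1) = ln(1.558) / ln(5.762) = 0.4435 / 1.7512 = 0.2532

0.253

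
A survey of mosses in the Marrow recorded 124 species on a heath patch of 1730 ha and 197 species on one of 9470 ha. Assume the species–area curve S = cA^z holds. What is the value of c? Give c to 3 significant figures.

16.3

z = ln(S₂/S₁) / ln(A₂/A₁) = ln(197/124) / ln(9470/1730) = 0.4629 / 1.7000 = 0.2723
c = S₁ / A₁^z = 124 / 1730^0.2723 = 124 / 7.616 = 16.28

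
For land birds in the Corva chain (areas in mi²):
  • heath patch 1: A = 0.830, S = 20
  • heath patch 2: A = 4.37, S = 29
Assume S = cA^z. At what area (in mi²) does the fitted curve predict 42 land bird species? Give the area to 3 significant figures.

z = ln(29/20) / ln(4.37/0.83) = 0.3716 / 1.6611 = 0.2237
c = 20 / 0.83^0.2237 = 20 / 0.9592 = 20.85
A = (42/20.85)^(1/0.2237) ⇒ ln A = ln(2.014)/0.2237 = 3.1305
A = e^3.1305 ≈ 22.89 mi²

22.9 mi²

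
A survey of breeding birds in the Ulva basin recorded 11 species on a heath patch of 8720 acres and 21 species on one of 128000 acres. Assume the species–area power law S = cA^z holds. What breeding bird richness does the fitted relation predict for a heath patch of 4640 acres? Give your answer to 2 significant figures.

z = ln(21/11) / ln(128000/8720) = 0.6466 / 2.6864 = 0.2407
c = 11 / 8720^0.2407 = 11 / 8.882 = 1.239
S₃ = 1.239 × 4640^0.2407 = 1.239 × 7.63 ≈ 9.45

9.5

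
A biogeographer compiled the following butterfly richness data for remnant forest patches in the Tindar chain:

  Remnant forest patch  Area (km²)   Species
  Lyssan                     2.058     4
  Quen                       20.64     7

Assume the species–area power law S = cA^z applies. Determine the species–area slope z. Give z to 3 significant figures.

0.243

Taking logs: ln S = ln c + z ln A, so z = (ln S₂ − ln S₁)/(ln A₂ − ln A₁).
z = ln(7/4) / ln(20.64/2.058) = ln(1.75) / ln(10.03) = 0.5596 / 2.3055 = 0.2427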